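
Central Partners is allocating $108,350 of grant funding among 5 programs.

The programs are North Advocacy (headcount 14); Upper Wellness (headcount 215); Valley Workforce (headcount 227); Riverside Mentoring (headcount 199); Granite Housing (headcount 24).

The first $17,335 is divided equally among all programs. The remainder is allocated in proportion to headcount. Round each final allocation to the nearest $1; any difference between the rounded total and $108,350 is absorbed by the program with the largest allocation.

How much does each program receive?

North Advocacy: $5,344 | Upper Wellness: $32,286 | Valley Workforce: $33,895 | Riverside Mentoring: $30,141 | Granite Housing: $6,684

Equal tier: $17,335 ÷ 5 = $3,467 apiece.
Remainder $91,015 by headcount (total 679): North Advocacy 1,876.60 → $1,877; Upper Wellness 28,819.18 → $28,819; Valley Workforce 30,427.70 → $30,428; Riverside Mentoring 26,674.499 → $26,674; Granite Housing 3,217.03 → $3,217.
Totals: North Advocacy $3,467 + $1,877 = $5,344; Upper Wellness $3,467 + $28,819 = $32,286; Valley Workforce $3,467 + $30,428 = $33,895; Riverside Mentoring $3,467 + $26,674 = $30,141; Granite Housing $3,467 + $3,217 = $6,684.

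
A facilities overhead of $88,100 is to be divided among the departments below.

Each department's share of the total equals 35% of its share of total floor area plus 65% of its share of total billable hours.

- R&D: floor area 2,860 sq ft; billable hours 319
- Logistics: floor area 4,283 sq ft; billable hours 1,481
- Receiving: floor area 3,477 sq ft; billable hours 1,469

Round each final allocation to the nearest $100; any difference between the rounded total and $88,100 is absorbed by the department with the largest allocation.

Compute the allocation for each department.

Floor area total 10,620; billable hours total 3,269.
Blended shares (35% floor area + 65% billable hours): R&D 0.1577; Logistics 0.4356; Receiving 0.4067.
Proportional shares: R&D 13,892.08; Logistics 38,379.17; Receiving 35,828.75.
Rounded to nearest $100: R&D $13,900; Logistics $38,400; Receiving $35,800. Sum = $88,100.
Sum already equals the total — no adjustment.

R&D: $13,900 · Logistics: $38,400 · Receiving: $35,800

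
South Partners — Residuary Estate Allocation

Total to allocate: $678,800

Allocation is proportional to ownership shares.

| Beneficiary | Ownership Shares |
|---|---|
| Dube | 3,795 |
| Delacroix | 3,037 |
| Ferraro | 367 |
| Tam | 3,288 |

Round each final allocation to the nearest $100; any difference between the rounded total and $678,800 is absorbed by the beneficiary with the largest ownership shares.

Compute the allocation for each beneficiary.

Dube: $245,600 | Delacroix: $196,600 | Ferraro: $23,800 | Tam: $212,800

Total ownership shares = 3,795 + 3,037 + 367 + 3,288 = 10,487.
Proportional shares: Dube 245,641.84; Delacroix 196,578.20; Ferraro 23,755.09; Tam 212,824.87.
At nearest $100: Dube $245,600; Delacroix $196,600; Ferraro $23,800; Tam $212,800. Sum = $678,800.
No rounding difference to absorb.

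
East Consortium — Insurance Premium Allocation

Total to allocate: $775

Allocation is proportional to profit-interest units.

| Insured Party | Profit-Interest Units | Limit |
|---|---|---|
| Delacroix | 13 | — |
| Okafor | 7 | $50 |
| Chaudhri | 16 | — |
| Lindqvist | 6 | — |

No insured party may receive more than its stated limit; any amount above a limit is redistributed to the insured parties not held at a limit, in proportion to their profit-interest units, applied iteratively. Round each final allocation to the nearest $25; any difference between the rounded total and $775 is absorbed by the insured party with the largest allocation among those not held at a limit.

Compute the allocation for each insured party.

Delacroix: $275; Okafor: $50; Chaudhri: $325; Lindqvist: $125

Profit-interest units total: 42.
Unconstrained shares: Delacroix 239.88; Okafor 129.17; Chaudhri 295.24; Lindqvist 110.71.
Held at cap: Okafor ($50); remaining pool $725 reallocated over remaining profit-interest units 35.
Shares after redistribution: Delacroix 269.29 → $275; Chaudhri 331.43 → $325; Lindqvist 124.29 → $125.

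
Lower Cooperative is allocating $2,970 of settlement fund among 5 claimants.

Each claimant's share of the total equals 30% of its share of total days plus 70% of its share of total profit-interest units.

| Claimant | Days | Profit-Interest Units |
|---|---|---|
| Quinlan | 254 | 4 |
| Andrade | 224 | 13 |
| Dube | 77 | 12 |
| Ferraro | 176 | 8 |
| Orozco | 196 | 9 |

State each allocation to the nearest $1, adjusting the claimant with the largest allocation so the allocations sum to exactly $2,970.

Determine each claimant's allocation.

Totals — days 927, profit-interest units 46.
Combined weights (30% days + 70% profit-interest units): Quinlan 0.1431; Andrade 0.2703; Dube 0.2075; Ferraro 0.1787; Orozco 0.2004.
Pro-rata amounts: Quinlan 424.92; Andrade 802.84; Dube 616.36; Ferraro 530.73; Orozco 595.15.
Rounded to nearest $1: Quinlan $425; Andrade $803; Dube $616; Ferraro $531; Orozco $595. Sum = $2,970.
No rounding difference to absorb.

Quinlan: $425; Andrade: $803; Dube: $616; Ferraro: $531; Orozco: $595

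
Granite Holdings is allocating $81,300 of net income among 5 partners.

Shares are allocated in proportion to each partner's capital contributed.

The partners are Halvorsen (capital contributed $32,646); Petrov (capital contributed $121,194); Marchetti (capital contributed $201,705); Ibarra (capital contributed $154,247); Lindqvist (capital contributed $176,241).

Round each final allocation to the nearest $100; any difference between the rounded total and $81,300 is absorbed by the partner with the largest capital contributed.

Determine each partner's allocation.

Halvorsen: $3,900 | Petrov: $14,400 | Marchetti: $23,800 | Ibarra: $18,300 | Lindqvist: $20,900

Sum of capital contributed: 32,646 + 121,194 + 201,705 + 154,247 + 176,241 = 686,033.
Pro-rata amounts: Halvorsen 3,868.79; Petrov 14,362.39; Marchetti 23,903.54; Ibarra 18,279.41; Lindqvist 20,885.87.
Rounded to nearest $100: Halvorsen $3,900; Petrov $14,400; Marchetti $23,900; Ibarra $18,300; Lindqvist $20,900. Sum = $81,400.
Difference $81,300 − $81,400 = −$100 applied to largest capital contributed (Marchetti): Marchetti becomes $23,800.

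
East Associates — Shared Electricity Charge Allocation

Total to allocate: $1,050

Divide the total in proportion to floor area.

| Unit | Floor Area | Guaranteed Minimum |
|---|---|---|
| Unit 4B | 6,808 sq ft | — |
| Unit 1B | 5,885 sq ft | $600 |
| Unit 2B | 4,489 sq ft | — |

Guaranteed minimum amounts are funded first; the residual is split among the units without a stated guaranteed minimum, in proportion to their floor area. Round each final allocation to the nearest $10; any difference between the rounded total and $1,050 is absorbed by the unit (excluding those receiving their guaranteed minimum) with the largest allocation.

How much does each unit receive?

Unit 4B: $270; Unit 1B: $600; Unit 2B: $180

Fund the minimums — Unit 1B $600. Remaining pool $450.
Remaining pool split over remaining floor area 11,297: Unit 4B 271.19 → $270; Unit 2B 178.81 → $180.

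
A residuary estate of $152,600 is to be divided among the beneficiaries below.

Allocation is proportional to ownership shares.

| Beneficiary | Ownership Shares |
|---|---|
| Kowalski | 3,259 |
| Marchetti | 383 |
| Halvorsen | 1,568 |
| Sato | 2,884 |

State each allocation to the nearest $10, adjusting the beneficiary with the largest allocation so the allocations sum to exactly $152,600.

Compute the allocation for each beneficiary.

Kowalski: $61,450 | Marchetti: $7,220 | Halvorsen: $29,560 | Sato: $54,370

Ownership shares total: 8,094.
Unrounded shares: Kowalski 3,259/8,094 × $152,600 = 61,443.46; Marchetti 383/8,094 × $152,600 = 7,220.88; Halvorsen 1,568/8,094 × $152,600 = 29,562.24; Sato 2,884/8,094 × $152,600 = 54,373.41.
Rounded to nearest $10: Kowalski $61,440; Marchetti $7,220; Halvorsen $29,560; Sato $54,370. Sum = $152,590.
Difference $152,600 − $152,590 = +$10 applied to largest allocation (Kowalski): Kowalski becomes $61,450.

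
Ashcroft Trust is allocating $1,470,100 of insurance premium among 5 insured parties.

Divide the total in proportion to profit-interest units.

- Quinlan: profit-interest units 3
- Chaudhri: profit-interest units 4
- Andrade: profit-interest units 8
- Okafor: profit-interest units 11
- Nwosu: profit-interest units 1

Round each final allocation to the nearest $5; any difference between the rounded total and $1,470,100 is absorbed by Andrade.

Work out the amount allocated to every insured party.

Quinlan: $163,345; Chaudhri: $217,795; Andrade: $435,580; Okafor: $598,930; Nwosu: $54,450

Total profit-interest units = 27.
Pro-rata amounts: Quinlan 3/27 × $1,470,100 = 163,344.44; Chaudhri 4/27 × $1,470,100 = 217,792.59; Andrade 8/27 × $1,470,100 = 435,585.19; Okafor 11/27 × $1,470,100 = 598,929.63; Nwosu 1/27 × $1,470,100 = 54,448.15.
At nearest $5: Quinlan $163,345; Chaudhri $217,795; Andrade $435,585; Okafor $598,930; Nwosu $54,450. Sum = $1,470,105.
Difference $1,470,100 − $1,470,105 = −$5 applied to Andrade: Andrade becomes $435,580.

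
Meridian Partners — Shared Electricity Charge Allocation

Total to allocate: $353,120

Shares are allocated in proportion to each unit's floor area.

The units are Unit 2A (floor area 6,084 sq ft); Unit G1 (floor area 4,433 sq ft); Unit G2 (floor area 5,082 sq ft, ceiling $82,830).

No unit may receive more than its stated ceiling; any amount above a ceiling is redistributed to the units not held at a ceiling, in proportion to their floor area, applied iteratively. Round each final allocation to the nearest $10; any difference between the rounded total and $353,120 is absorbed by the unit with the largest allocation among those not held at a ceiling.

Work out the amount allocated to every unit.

Sum of floor area: 15,599.
Pro-rata shares before constraints: Unit 2A 137,725.63; Unit G1 100,351.37; Unit G2 115,043.01.
Capped: Unit G2 ($82,830); balance $270,290 reallocated over remaining floor area 10,517.
Shares after redistribution: Unit 2A 156,360.59 → $156,360; Unit G1 113,929.41 → $113,930.

Unit 2A: $156,360 · Unit G1: $113,930 · Unit G2: $82,830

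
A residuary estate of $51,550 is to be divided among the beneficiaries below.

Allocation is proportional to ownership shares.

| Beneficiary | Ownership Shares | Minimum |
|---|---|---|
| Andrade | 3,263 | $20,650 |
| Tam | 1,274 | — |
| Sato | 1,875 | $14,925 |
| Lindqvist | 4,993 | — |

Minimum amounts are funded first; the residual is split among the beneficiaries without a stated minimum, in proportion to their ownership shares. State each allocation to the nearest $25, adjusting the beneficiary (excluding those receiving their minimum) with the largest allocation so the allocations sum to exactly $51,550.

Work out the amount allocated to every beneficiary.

Guaranteed amounts: Andrade $20,650; Sato $14,925. Residual $15,975.
Residual split over remaining ownership shares 6,267: Tam 3,247.51 → $3,250; Lindqvist 12,727.49 → $12,725.

Andrade: $20,650 | Tam: $3,250 | Sato: $14,925 | Lindqvist: $12,725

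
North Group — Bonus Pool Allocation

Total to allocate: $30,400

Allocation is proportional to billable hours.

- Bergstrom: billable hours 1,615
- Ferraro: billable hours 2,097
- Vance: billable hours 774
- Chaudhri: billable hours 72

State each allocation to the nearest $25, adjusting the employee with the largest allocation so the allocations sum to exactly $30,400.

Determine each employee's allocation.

Combined billable hours = 4,558.
Raw shares: Bergstrom 1,615/4,558 × $30,400 = 10,771.39; Ferraro 2,097/4,558 × $30,400 = 13,986.13; Vance 774/4,558 × $30,400 = 5,162.26; Chaudhri 72/4,558 × $30,400 = 480.21.
At nearest $25: Bergstrom $10,775; Ferraro $13,975; Vance $5,150; Chaudhri $475. Sum = $30,375.
Difference $30,400 − $30,375 = +$25 applied to largest allocation (Ferraro): Ferraro becomes $14,000.

Bergstrom: $10,775; Ferraro: $14,000; Vance: $5,150; Chaudhri: $475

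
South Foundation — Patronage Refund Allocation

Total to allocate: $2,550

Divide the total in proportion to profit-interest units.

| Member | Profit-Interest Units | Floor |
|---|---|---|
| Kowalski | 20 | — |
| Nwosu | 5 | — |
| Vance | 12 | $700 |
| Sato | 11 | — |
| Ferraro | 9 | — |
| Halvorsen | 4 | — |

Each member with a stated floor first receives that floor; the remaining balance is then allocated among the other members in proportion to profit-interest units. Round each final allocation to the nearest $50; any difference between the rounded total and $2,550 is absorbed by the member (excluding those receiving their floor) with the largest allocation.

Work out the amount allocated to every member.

Guaranteed amounts: Vance $700. Balance $1,850.
Balance split over remaining profit-interest units 49: Kowalski 755.10 → $750; Nwosu 188.78 → $200; Sato 415.31 → $400; Ferraro 339.80 → $350; Halvorsen 151.02 → $150.

Kowalski: $750; Nwosu: $200; Vance: $700; Sato: $400; Ferraro: $350; Halvorsen: $150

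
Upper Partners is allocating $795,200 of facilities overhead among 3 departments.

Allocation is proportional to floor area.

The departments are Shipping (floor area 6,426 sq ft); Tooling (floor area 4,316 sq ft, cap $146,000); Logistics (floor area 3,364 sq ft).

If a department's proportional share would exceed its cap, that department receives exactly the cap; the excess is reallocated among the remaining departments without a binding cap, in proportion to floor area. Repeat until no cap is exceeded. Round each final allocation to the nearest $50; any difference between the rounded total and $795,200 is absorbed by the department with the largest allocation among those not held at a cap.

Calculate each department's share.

Sum of floor area: 14,106.
Unconstrained shares: Shipping 362,254.02; Tooling 243,306.62; Logistics 189,639.36.
Held at cap: Tooling ($146,000); remaining pool $649,200 reallocated over remaining floor area 9,790.
Shares after redistribution: Shipping 426,124.54 → $426,100; Logistics 223,075.46 → $223,100.

Shipping: $426,100; Tooling: $146,000; Logistics: $223,100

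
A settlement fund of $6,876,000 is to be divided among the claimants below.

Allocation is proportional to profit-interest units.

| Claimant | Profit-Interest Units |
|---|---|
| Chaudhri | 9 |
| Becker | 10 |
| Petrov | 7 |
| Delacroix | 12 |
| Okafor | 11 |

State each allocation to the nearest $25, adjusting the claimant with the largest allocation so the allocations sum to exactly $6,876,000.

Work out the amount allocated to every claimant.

Sum of profit-interest units: 49.
Pro-rata amounts: Chaudhri 9/49 × $6,876,000 = 1,262,938.78; Becker 10/49 × $6,876,000 = 1,403,265.31; Petrov 7/49 × $6,876,000 = 982,285.71; Delacroix 12/49 × $6,876,000 = 1,683,918.37; Okafor 11/49 × $6,876,000 = 1,543,591.84.
After rounding ($25): Chaudhri $1,262,950; Becker $1,403,275; Petrov $982,275; Delacroix $1,683,925; Okafor $1,543,600. Sum = $6,876,025.
Difference $6,876,000 − $6,876,025 = −$25 applied to largest allocation (Delacroix): Delacroix becomes $1,683,900.

Chaudhri: $1,262,950 · Becker: $1,403,275 · Petrov: $982,275 · Delacroix: $1,683,900 · Okafor: $1,543,600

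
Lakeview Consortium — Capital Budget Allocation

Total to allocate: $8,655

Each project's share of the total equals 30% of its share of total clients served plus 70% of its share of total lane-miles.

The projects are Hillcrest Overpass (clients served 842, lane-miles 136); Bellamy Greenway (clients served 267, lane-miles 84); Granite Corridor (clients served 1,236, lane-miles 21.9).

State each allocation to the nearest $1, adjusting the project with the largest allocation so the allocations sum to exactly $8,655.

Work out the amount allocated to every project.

Hillcrest Overpass: $4,339 | Bellamy Greenway: $2,399 | Granite Corridor: $1,917

Clients served total 2,345; lane-miles total 241.9.
Combined weights (30% clients served + 70% lane-miles): Hillcrest Overpass 0.5013; Bellamy Greenway 0.2772; Granite Corridor 0.2215.
Unrounded shares: Hillcrest Overpass 4,338.49; Bellamy Greenway 2,399.46; Granite Corridor 1,917.06.
After rounding ($1): Hillcrest Overpass $4,338; Bellamy Greenway $2,399; Granite Corridor $1,917. Sum = $8,654.
Difference $8,655 − $8,654 = +$1 applied to largest allocation (Hillcrest Overpass): Hillcrest Overpass becomes $4,339.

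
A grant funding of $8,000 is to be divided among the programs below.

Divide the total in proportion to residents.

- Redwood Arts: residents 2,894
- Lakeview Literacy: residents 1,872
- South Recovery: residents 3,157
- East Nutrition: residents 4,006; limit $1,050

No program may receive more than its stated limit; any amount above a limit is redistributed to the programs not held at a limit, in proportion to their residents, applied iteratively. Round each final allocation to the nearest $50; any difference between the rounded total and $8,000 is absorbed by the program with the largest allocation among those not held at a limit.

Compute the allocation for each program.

Redwood Arts: $2,550; Lakeview Literacy: $1,650; South Recovery: $2,750; East Nutrition: $1,050

Sum of residents: 11,929.
Proportional shares (ignoring caps): Redwood Arts 1,940.82; Lakeview Literacy 1,255.43; South Recovery 2,117.19; East Nutrition 2,686.56.
Cap binds for East Nutrition ($1,050); remaining pool $6,950 reallocated over remaining residents 7,923.
Remaining shares: Redwood Arts 2,538.60 → $2,550; Lakeview Literacy 1,642.11 → $1,650; South Recovery 2,769.30 → $2,750.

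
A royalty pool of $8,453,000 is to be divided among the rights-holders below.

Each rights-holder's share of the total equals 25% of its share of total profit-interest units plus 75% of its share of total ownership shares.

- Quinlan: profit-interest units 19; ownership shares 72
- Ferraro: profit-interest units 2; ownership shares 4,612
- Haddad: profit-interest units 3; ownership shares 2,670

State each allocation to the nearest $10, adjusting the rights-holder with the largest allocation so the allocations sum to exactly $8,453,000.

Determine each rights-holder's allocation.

Totals — profit-interest units 24, ownership shares 7,354.
Blended shares (25% profit-interest units + 75% ownership shares): Quinlan 0.2053; Ferraro 0.4912; Haddad 0.3036.
Unrounded shares: Quinlan 1,735,059.48; Ferraro 4,152,025.71; Haddad 2,565,914.82.
Rounded to nearest $10: Quinlan $1,735,060; Ferraro $4,152,030; Haddad $2,565,910. Sum = $8,453,000.
No rounding difference to absorb.

Quinlan: $1,735,060 · Ferraro: $4,152,030 · Haddad: $2,565,910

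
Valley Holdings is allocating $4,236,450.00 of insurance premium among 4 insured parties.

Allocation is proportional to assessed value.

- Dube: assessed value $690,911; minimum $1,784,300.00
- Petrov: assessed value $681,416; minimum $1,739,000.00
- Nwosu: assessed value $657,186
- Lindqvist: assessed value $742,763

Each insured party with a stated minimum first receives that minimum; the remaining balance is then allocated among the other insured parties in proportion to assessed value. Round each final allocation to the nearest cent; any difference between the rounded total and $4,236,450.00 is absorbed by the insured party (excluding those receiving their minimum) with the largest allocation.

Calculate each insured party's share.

Dube: $1,784,300.00; Petrov: $1,739,000.00; Nwosu: $334,778.05; Lindqvist: $378,371.95

Fund the minimums — Dube $1,784,300.00; Petrov $1,739,000.00. Balance $713,150.00.
Balance split over remaining assessed value 1,399,949: Nwosu 334,778.0497 → $334,778.05; Lindqvist 378,371.9503 → $378,371.95.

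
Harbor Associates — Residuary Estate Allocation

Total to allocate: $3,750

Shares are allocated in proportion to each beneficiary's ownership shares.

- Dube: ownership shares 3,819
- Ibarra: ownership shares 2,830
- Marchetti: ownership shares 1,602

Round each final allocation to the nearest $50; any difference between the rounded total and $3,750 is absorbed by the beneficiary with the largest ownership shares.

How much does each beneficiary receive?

Total ownership shares = 8,251.
Raw shares: Dube 3,819/8,251 × $3,750 = 1,735.70; Ibarra 2,830/8,251 × $3,750 = 1,286.21; Marchetti 1,602/8,251 × $3,750 = 728.09.
At nearest $50: Dube $1,750; Ibarra $1,300; Marchetti $750. Sum = $3,800.
Difference $3,750 − $3,800 = −$50 applied to largest ownership shares (Dube): Dube becomes $1,700.

Dube: $1,700; Ibarra: $1,300; Marchetti: $750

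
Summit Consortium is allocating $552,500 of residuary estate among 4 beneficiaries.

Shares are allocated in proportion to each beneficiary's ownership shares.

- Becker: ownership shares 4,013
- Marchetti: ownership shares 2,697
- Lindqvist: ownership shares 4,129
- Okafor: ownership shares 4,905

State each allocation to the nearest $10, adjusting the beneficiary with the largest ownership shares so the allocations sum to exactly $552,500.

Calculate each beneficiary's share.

Sum of ownership shares: 15,744.
Unrounded shares: Becker 4,013/15,744 × $552,500 = 140,827.14; Marchetti 2,697/15,744 × $552,500 = 94,645.10; Lindqvist 4,129/15,744 × $552,500 = 144,897.90; Okafor 4,905/15,744 × $552,500 = 172,129.86.
After rounding ($10): Becker $140,830; Marchetti $94,650; Lindqvist $144,900; Okafor $172,130. Sum = $552,510.
Difference $552,500 − $552,510 = −$10 applied to largest ownership shares (Okafor): Okafor becomes $172,120.

Becker: $140,830; Marchetti: $94,650; Lindqvist: $144,900; Okafor: $172,120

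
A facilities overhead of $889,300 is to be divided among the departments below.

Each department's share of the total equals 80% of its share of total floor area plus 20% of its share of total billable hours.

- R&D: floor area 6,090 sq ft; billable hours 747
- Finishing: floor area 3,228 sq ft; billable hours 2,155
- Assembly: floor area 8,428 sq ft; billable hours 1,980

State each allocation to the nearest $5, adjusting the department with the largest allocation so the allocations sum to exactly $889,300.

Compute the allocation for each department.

R&D: $271,365 | Finishing: $207,920 | Assembly: $410,015

Totals — floor area 17,746, billable hours 4,882.
Blended shares (80% floor area + 20% billable hours): R&D 0.3051; Finishing 0.2338; Assembly 0.4611.
Proportional shares: R&D 271,363.63; Finishing 207,921.55; Assembly 410,014.82.
After rounding ($5): R&D $271,365; Finishing $207,920; Assembly $410,015. Sum = $889,300.
No rounding difference to absorb.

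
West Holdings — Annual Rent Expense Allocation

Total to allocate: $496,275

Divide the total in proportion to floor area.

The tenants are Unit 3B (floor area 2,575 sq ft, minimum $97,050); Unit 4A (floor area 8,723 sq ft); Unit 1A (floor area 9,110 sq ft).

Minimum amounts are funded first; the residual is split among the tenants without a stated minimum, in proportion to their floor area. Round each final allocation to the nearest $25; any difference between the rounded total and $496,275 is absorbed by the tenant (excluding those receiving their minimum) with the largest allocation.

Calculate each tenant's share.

Guaranteed amounts: Unit 3B $97,050. Balance $399,225.
Balance split over remaining floor area 17,833: Unit 4A 195,280.64 → $195,275; Unit 1A 203,944.36 → $203,950.

Unit 3B: $97,050 | Unit 4A: $195,275 | Unit 1A: $203,950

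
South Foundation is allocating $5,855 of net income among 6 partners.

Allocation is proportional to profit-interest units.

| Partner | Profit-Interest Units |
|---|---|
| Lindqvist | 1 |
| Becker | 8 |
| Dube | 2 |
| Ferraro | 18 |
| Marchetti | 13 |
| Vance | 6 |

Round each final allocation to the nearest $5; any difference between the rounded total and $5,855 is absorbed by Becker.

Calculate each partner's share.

Lindqvist: $120 · Becker: $980 · Dube: $245 · Ferraro: $2,195 · Marchetti: $1,585 · Vance: $730

Profit-interest units total: 48.
Proportional shares: Lindqvist 1/48 × $5,855 = 121.98; Becker 8/48 × $5,855 = 975.83; Dube 2/48 × $5,855 = 243.96; Ferraro 18/48 × $5,855 = 2,195.62; Marchetti 13/48 × $5,855 = 1,585.73; Vance 6/48 × $5,855 = 731.88.
Rounded to nearest $5: Lindqvist $120; Becker $975; Dube $245; Ferraro $2,195; Marchetti $1,585; Vance $730. Sum = $5,850.
Difference $5,855 − $5,850 = +$5 applied to Becker: Becker becomes $980.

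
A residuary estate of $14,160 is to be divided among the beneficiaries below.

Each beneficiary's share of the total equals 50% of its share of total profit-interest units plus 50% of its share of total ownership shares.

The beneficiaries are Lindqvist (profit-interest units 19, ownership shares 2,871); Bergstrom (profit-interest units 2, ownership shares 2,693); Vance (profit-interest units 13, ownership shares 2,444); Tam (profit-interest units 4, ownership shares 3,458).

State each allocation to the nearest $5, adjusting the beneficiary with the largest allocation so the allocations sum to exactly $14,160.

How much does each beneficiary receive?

Totals — profit-interest units 38, ownership shares 11,466.
Composite weights (50% profit-interest units + 50% ownership shares): Lindqvist 0.3752; Bergstrom 0.1437; Vance 0.2776; Tam 0.2034.
Proportional shares: Lindqvist 5,312.78; Bergstrom 2,035.50; Vance 3,931.22; Tam 2,880.50.
At nearest $5: Lindqvist $5,315; Bergstrom $2,035; Vance $3,930; Tam $2,880. Sum = $14,160.
Rounded total matches; no reconciliation needed.

Lindqvist: $5,315 · Bergstrom: $2,035 · Vance: $3,930 · Tam: $2,880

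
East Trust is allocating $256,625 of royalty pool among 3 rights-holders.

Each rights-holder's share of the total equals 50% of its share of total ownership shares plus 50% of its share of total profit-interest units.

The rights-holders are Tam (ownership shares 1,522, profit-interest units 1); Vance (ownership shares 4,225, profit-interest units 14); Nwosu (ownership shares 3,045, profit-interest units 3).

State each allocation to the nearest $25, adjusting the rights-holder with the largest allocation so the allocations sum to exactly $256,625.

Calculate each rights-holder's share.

Tam: $29,350 · Vance: $161,450 · Nwosu: $65,825

Ownership shares total 8,792; profit-interest units total 18.
Combined weights (50% ownership shares + 50% profit-interest units): Tam 0.1143; Vance 0.6292; Nwosu 0.2565.
Unrounded shares: Tam 29,340.90; Vance 161,459.25; Nwosu 65,824.86.
Rounded to nearest $25: Tam $29,350; Vance $161,450; Nwosu $65,825. Sum = $256,625.
Sum already equals the total — no adjustment.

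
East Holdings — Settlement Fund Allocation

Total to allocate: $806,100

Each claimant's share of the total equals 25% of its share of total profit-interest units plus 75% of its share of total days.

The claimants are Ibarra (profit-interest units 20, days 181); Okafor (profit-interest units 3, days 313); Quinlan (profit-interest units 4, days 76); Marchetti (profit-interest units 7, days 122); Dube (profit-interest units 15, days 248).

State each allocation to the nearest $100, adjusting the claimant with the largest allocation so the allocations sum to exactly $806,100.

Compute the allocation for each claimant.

Profit-interest units total 49; days total 940.
Composite weights (25% profit-interest units + 75% days): Ibarra 0.2465; Okafor 0.2650; Quinlan 0.0810; Marchetti 0.1331; Dube 0.2744.
Raw shares: Ibarra 198,667.95; Okafor 213,648.88; Quinlan 65,331.55; Marchetti 107,255.40; Dube 221,196.22.
After rounding ($100): Ibarra $198,700; Okafor $213,600; Quinlan $65,300; Marchetti $107,300; Dube $221,200. Sum = $806,100.
Rounded total matches; no reconciliation needed.

Ibarra: $198,700 | Okafor: $213,600 | Quinlan: $65,300 | Marchetti: $107,300 | Dube: $221,200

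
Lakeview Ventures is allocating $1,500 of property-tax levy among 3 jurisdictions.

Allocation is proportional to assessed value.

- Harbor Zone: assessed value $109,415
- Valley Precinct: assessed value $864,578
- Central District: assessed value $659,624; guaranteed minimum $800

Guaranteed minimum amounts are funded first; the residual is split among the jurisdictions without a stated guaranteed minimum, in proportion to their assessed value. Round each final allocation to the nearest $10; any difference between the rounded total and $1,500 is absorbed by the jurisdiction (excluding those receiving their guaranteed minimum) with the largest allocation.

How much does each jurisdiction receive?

Harbor Zone: $80 · Valley Precinct: $620 · Central District: $800

Guaranteed amounts: Central District $800. Balance $700.
Balance split over remaining assessed value 973,993: Harbor Zone 78.64 → $80; Valley Precinct 621.36 → $620.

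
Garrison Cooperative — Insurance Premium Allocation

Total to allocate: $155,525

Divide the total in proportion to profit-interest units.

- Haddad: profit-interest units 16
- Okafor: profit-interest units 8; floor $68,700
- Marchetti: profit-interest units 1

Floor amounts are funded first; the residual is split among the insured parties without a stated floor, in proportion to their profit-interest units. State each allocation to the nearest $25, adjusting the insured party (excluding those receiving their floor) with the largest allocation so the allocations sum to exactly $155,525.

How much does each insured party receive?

Fund the minimums — Okafor $68,700. Remaining pool $86,825.
Remaining pool split over remaining profit-interest units 17: Haddad 81,717.65 → $81,725; Marchetti 5,107.35 → $5,100.

Haddad: $81,725 · Okafor: $68,700 · Marchetti: $5,100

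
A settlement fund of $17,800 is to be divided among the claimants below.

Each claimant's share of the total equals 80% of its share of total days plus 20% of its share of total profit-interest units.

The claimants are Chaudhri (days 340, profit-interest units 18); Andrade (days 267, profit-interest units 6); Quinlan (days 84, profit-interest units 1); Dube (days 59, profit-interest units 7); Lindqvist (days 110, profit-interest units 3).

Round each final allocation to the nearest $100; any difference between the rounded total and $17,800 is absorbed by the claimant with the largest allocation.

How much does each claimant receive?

Chaudhri: $7,500 · Andrade: $5,000 · Quinlan: $1,500 · Dube: $1,700 · Lindqvist: $2,100

Days total 860; profit-interest units total 35.
Combined weights (80% days + 20% profit-interest units): Chaudhri 0.4191; Andrade 0.2827; Quinlan 0.0839; Dube 0.0949; Lindqvist 0.1195.
Pro-rata amounts: Chaudhri 7,460.62; Andrade 5,031.31; Quinlan 1,492.60; Dube 1,688.93; Lindqvist 2,126.54.
After rounding ($100): Chaudhri $7,500; Andrade $5,000; Quinlan $1,500; Dube $1,700; Lindqvist $2,100. Sum = $17,800.
Rounded total matches; no reconciliation needed.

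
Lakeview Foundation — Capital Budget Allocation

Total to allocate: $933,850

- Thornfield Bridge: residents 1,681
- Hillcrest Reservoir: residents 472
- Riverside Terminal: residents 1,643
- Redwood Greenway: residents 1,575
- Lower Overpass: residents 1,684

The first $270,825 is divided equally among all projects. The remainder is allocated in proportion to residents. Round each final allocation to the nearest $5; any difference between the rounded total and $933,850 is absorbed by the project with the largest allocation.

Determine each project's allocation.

$270,825 shared equally gives $54,165 per project.
Remainder $663,025 by residents (total 7,055): Thornfield Bridge 157,979.45 → $157,980; Hillcrest Reservoir 44,358.30 → $44,360; Riverside Terminal 154,408.23 → $154,410; Redwood Greenway 148,017.63 → $148,020; Lower Overpass 158,261.39 → $158,260.
Rounding difference −$5 on remainder applied to Lower Overpass.
Totals: Thornfield Bridge $54,165 + $157,980 = $212,145; Hillcrest Reservoir $54,165 + $44,360 = $98,525; Riverside Terminal $54,165 + $154,410 = $208,575; Redwood Greenway $54,165 + $148,020 = $202,185; Lower Overpass $54,165 + $158,255 = $212,420.

Thornfield Bridge: $212,145; Hillcrest Reservoir: $98,525; Riverside Terminal: $208,575; Redwood Greenway: $202,185; Lower Overpass: $212,420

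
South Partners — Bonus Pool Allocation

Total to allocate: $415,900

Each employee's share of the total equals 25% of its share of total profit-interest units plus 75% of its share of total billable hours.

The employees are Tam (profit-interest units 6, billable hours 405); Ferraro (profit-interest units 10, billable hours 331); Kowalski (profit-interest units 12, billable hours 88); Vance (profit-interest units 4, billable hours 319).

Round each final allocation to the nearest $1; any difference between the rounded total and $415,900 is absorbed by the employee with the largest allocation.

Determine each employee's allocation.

Profit-interest units total 32; billable hours total 1,143.
Composite weights (25% profit-interest units + 75% billable hours): Tam 0.3126; Ferraro 0.2953; Kowalski 0.1515; Vance 0.2406.
Raw shares: Tam 130,019.92; Ferraro 122,822.17; Kowalski 63,005.85; Vance 100,052.06.
After rounding ($1): Tam $130,020; Ferraro $122,822; Kowalski $63,006; Vance $100,052. Sum = $415,900.
Rounded total matches; no reconciliation needed.

Tam: $130,020; Ferraro: $122,822; Kowalski: $63,006; Vance: $100,052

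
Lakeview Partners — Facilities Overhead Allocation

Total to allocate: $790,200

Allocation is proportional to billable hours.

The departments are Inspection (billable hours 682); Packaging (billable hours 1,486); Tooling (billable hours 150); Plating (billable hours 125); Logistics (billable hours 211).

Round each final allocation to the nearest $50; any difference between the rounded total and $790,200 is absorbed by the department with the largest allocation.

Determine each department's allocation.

Total billable hours = 2,654.
Proportional shares: Inspection 682/2,654 × $790,200 = 203,058.18; Packaging 1,486/2,654 × $790,200 = 442,440.54; Tooling 150/2,654 × $790,200 = 44,660.89; Plating 125/2,654 × $790,200 = 37,217.41; Logistics 211/2,654 × $790,200 = 62,822.98.
At nearest $50: Inspection $203,050; Packaging $442,450; Tooling $44,650; Plating $37,200; Logistics $62,800. Sum = $790,150.
Difference $790,200 − $790,150 = +$50 applied to largest allocation (Packaging): Packaging becomes $442,500.

Inspection: $203,050 | Packaging: $442,500 | Tooling: $44,650 | Plating: $37,200 | Logistics: $62,800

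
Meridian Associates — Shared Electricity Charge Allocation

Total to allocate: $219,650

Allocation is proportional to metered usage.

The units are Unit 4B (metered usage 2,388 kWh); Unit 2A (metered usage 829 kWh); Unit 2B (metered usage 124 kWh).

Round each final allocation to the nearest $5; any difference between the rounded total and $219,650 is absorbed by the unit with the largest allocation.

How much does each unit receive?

Combined metered usage = 3,341.
Pro-rata amounts: Unit 4B 2,388/3,341 × $219,650 = 156,996.17; Unit 2A 829/3,341 × $219,650 = 54,501.60; Unit 2B 124/3,341 × $219,650 = 8,152.23.
Rounded to nearest $5: Unit 4B $156,995; Unit 2A $54,500; Unit 2B $8,150. Sum = $219,645.
Difference $219,650 − $219,645 = +$5 applied to largest allocation (Unit 4B): Unit 4B becomes $157,000.

Unit 4B: $157,000 | Unit 2A: $54,500 | Unit 2B: $8,150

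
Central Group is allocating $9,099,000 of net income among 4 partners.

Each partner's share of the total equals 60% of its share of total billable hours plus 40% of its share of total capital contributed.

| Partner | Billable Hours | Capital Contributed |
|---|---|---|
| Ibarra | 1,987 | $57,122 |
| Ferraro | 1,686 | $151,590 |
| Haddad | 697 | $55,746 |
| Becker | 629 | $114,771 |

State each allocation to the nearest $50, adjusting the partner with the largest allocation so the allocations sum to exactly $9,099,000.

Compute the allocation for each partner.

Totals — billable hours 4,999, capital contributed 379,229.
Blended shares (60% billable hours + 40% capital contributed): Ibarra 0.2987; Ferraro 0.3623; Haddad 0.1425; Becker 0.1966.
Unrounded shares: Ibarra 2,718,220.37; Ferraro 3,296,142.84; Haddad 1,296,207.44; Becker 1,788,429.35.
After rounding ($50): Ibarra $2,718,200; Ferraro $3,296,150; Haddad $1,296,200; Becker $1,788,450. Sum = $9,099,000.
No rounding difference to absorb.

Ibarra: $2,718,200 | Ferraro: $3,296,150 | Haddad: $1,296,200 | Becker: $1,788,450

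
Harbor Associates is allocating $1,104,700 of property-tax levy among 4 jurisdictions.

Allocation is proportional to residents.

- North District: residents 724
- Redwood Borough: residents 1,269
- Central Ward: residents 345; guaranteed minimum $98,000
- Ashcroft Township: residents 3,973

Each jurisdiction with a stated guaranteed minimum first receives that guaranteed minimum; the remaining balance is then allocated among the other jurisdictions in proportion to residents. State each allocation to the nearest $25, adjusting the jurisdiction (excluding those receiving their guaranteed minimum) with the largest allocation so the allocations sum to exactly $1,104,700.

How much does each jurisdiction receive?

North District: $122,175; Redwood Borough: $214,125; Central Ward: $98,000; Ashcroft Township: $670,400

Fund the minimums — Central Ward $98,000. Remaining pool $1,006,700.
Remaining pool split over remaining residents 5,966: North District 122,167.42 → $122,175; Redwood Borough 214,130.46 → $214,125; Ashcroft Township 670,402.13 → $670,400.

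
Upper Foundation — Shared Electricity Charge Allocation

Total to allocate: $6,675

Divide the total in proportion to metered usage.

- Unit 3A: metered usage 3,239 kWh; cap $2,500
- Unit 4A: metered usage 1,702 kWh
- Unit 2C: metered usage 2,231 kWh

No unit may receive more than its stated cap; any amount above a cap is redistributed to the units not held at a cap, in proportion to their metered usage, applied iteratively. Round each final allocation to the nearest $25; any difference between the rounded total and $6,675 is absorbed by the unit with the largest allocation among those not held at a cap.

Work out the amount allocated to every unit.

Unit 3A: $2,500 | Unit 4A: $1,800 | Unit 2C: $2,375

Combined metered usage = 7,172.
Proportional shares (ignoring caps): Unit 3A 3,014.55; Unit 4A 1,584.06; Unit 2C 2,076.40.
Cap binds for Unit 3A ($2,500); remaining pool $4,175 reallocated over remaining metered usage 3,933.
Shares after redistribution: Unit 4A 1,806.73 → $1,800; Unit 2C 2,368.27 → $2,375.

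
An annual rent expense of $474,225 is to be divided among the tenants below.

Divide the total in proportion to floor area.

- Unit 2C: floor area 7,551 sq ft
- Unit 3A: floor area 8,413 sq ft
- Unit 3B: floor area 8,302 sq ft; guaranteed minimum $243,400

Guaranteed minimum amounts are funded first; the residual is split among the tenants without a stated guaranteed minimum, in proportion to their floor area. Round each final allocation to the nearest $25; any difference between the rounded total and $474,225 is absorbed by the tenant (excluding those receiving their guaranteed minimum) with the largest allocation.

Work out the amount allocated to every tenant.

Unit 2C: $109,175 | Unit 3A: $121,650 | Unit 3B: $243,400

Minimums first: Unit 3B $243,400. Balance $230,825.
Balance split over remaining floor area 15,964: Unit 2C 109,180.63 → $109,175; Unit 3A 121,644.37 → $121,650.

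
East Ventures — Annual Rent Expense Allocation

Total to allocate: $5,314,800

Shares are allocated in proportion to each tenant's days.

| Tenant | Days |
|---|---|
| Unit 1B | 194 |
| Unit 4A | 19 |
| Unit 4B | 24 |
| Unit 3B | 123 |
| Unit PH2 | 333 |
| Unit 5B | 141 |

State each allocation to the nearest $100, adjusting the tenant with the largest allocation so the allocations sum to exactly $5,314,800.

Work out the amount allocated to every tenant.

Total days = 834.
Pro-rata amounts: Unit 1B 194/834 × $5,314,800 = 1,236,296.40; Unit 4A 19/834 × $5,314,800 = 121,080.58; Unit 4B 24/834 × $5,314,800 = 152,943.88; Unit 3B 123/834 × $5,314,800 = 783,837.41; Unit PH2 333/834 × $5,314,800 = 2,122,096.40; Unit 5B 141/834 × $5,314,800 = 898,545.32.
Rounded to nearest $100: Unit 1B $1,236,300; Unit 4A $121,100; Unit 4B $152,900; Unit 3B $783,800; Unit PH2 $2,122,100; Unit 5B $898,500. Sum = $5,314,700.
Difference $5,314,800 − $5,314,700 = +$100 applied to largest allocation (Unit PH2): Unit PH2 becomes $2,122,200.

Unit 1B: $1,236,300 | Unit 4A: $121,100 | Unit 4B: $152,900 | Unit 3B: $783,800 | Unit PH2: $2,122,200 | Unit 5B: $898,500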